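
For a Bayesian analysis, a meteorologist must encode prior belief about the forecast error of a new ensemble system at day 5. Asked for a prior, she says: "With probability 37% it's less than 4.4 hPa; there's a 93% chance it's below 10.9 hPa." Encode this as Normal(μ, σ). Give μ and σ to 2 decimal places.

μ = 5.59, σ = 3.60

For Normal(μ,σ), the p-quantile is μ + z_p·σ. Here z_{0.37} = -0.3319, z_{0.93} = 1.476.
So 4.4 = μ − 0.3319σ and 10.9 = μ + 1.476σ.
Subtracting: σ = (10.9 − 4.4)/(1.476 − (-0.3319)) = 3.60.
Then μ = 4.4 − (-0.3319)·3.60 = 5.59.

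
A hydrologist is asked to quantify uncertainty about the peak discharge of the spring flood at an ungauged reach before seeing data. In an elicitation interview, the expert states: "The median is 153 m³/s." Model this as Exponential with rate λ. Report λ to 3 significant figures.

λ ≈ 0.00453

Exponential median = ln 2 / λ, so λ = ln 2 / 153.0 = 0.00453.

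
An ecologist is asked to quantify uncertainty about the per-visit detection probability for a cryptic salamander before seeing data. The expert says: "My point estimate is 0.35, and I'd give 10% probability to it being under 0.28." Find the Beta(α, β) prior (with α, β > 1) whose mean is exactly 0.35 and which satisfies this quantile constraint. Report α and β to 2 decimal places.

α ≈ 25.87, β ≈ 48.04

With mean 0.35 fixed, write α = 0.35s, β = 0.65s where s = α+β.
Need P(θ < 0.28) = 0.1 under Beta(0.35s, 0.65s). Normal approximation: (q−m)/√(m(1−m)/s) ≈ z_{0.1} = -1.28, so s ≈ 0.35·0.65·(-1.28)²/(0.28−0.35)² = 76.3.
At s = 76.3: P(θ<0.28) ≈ 0.096. Adjusting to match 0.1 gives s ≈ 73.91.
So α = 0.35·73.91 ≈ 25.87, β = 0.65·73.91 ≈ 48.04.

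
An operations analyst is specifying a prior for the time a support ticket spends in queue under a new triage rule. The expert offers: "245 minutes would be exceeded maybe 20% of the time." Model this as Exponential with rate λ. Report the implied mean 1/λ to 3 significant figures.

mean ≈ 152 minutes

P(T > 245.0) = e^(−λ·245.0) = 0.2, so λ = −ln(0.2)/245.0 = 0.00657.
Mean = 1/λ = 152 minutes.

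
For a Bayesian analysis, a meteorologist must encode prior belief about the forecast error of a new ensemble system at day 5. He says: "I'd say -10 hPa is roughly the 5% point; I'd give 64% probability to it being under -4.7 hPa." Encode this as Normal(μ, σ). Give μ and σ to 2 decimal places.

μ = -5.65, σ = 2.65

For Normal(μ,σ), the p-quantile is μ + z_p·σ. Here z_{0.05} = -1.645, z_{0.64} = 0.3585.
So -10 = μ − 1.645σ and -4.7 = μ + 0.3585σ.
Subtracting: σ = (-4.7 − -10)/(0.3585 − (-1.645)) = 2.65.
Then μ = -10 − (-1.645)·2.65 = -5.65.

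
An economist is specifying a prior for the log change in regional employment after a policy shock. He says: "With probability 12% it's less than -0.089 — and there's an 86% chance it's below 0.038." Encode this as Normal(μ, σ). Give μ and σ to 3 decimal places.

μ = -0.023, σ = 0.056

For Normal(μ,σ), the p-quantile is μ + z_p·σ. Here z_{0.12} = -1.175, z_{0.86} = 1.08.
So -0.089 = μ − 1.175σ and 0.038 = μ + 1.08σ.
Subtracting: σ = (0.038 − -0.089)/(1.08 − (-1.175)) = 0.056.
Then μ = -0.089 − (-1.175)·0.056 = -0.023.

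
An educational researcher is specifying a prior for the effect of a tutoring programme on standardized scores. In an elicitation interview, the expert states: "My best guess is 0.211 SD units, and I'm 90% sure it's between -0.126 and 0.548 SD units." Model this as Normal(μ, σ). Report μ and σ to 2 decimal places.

μ = 0.21, σ = 0.20

A symmetric 90% interval runs μ ± z·σ with z = 1.645.
Half-width = 0.337, so σ = 0.337/1.645 = 0.20.
μ is the stated best guess, 0.21.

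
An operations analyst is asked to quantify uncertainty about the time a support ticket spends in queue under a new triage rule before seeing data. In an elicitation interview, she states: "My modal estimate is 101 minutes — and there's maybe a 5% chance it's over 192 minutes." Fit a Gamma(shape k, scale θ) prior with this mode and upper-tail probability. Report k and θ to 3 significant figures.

k ≈ 7.74, θ ≈ 15

Gamma(k,θ) with k>1 has mode (k−1)θ, so θ = 101/(k−1).
Need P(X < 192) = 0.95 with θ tied to k this way. Start at k = 2, θ = 101: P(X<192) ≈ 0.567.
Too low — raise k to concentrate. Iterating converges to k ≈ 7.74.
Then θ = 101/(7.74−1) ≈ 15.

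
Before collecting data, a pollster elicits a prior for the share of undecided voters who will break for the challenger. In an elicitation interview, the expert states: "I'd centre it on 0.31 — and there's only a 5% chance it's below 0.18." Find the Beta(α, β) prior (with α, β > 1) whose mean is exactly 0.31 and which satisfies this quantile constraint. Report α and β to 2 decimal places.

α ≈ 9.18, β ≈ 20.42

With mean 0.31 fixed, write α = 0.31s, β = 0.69s where s = α+β.
Need P(θ < 0.18) = 0.05 under Beta(0.31s, 0.69s). Normal approximation: (q−m)/√(m(1−m)/s) ≈ z_{0.05} = -1.64, so s ≈ 0.31·0.69·(-1.64)²/(0.18−0.31)² = 34.2.
At s = 34.2: P(θ<0.18) ≈ 0.038. Adjusting to match 0.05 gives s ≈ 29.60.
So α = 0.31·29.60 ≈ 9.18, β = 0.69·29.60 ≈ 20.42.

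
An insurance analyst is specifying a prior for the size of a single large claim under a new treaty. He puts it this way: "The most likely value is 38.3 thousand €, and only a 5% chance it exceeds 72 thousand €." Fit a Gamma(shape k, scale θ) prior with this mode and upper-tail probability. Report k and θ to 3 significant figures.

k ≈ 7.98, θ ≈ 5.49

Gamma(k,θ) with k>1 has mode (k−1)θ, so θ = 38.3/(k−1).
Need P(X < 72) = 0.95 with θ tied to k this way. Start at k = 2, θ = 38.3: P(X<72) ≈ 0.561.
Too low — raise k to concentrate. Iterating converges to k ≈ 7.98.
Then θ = 38.3/(7.98−1) ≈ 5.49.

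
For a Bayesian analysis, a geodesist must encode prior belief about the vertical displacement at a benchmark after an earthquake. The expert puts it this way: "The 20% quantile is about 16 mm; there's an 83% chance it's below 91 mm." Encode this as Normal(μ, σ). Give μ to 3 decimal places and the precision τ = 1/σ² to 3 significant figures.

For Normal(μ,σ), the p-quantile is μ + z_p·σ. Here z_{0.2} = -0.8416, z_{0.83} = 0.9542.
So 16 = μ − 0.8416σ and 91 = μ + 0.9542σ.
Subtracting: σ = (91 − 16)/(0.9542 − (-0.8416)) = 41.764.
Then μ = 16 − (-0.8416)·41.764 = 51.150.
Precision τ = 1/σ² = 1/41.76² = 0.000573.

μ = 51.150, τ = 0.000573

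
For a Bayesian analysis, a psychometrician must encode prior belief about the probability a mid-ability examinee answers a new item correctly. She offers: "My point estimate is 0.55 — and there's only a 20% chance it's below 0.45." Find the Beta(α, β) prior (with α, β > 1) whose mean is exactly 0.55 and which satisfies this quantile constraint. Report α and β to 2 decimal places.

α ≈ 9.61, β ≈ 7.86

With mean 0.55 fixed, write α = 0.55s, β = 0.45s where s = α+β.
Need P(θ < 0.45) = 0.2 under Beta(0.55s, 0.45s). Normal approximation: (q−m)/√(m(1−m)/s) ≈ z_{0.2} = -0.842, so s ≈ 0.55·0.45·(-0.842)²/(0.45−0.55)² = 17.5.
At s = 17.5: P(θ<0.45) ≈ 0.200. Adjusting to match 0.2 gives s ≈ 17.47.
So α = 0.55·17.47 ≈ 9.61, β = 0.45·17.47 ≈ 7.86.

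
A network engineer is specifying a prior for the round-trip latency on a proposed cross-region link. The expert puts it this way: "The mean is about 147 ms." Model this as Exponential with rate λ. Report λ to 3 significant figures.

λ ≈ 0.0068

Exponential mean = 1/λ, so λ = 1/147.0 = 0.0068.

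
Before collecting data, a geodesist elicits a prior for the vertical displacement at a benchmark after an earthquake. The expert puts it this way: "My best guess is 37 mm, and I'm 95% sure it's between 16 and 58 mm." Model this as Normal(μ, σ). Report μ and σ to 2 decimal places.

A symmetric 95% interval runs μ ± z·σ with z = 1.96.
Half-width = 21, so σ = 21/1.96 = 10.71.
μ is the stated best guess, 37.00.

μ = 37.00, σ = 10.71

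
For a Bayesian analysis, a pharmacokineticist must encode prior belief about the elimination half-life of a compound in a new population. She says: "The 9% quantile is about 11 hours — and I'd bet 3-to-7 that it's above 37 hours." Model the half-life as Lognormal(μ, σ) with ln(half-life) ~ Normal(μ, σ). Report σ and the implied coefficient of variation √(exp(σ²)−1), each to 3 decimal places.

σ ≈ 0.650, CV ≈ 0.726

If T ~ Lognormal(μ,σ) then ln T ~ Normal(μ,σ), so the p-quantile of ln T is μ + z_p·σ.
ln(11) = 2.398 and ln(37) = 3.611; z_{0.09} = -1.341, z_{0.7} = 0.5244.
σ = (3.611 − 2.398)/(0.5244 − (-1.341)) = 0.650.
μ = 2.398 − (-1.341)·0.650 = 3.270.
CV = √(exp(σ²)−1) = √(exp(0.4230)−1) = 0.726.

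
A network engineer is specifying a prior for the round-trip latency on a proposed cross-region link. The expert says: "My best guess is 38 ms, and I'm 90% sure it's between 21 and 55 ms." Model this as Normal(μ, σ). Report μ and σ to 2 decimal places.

μ = 38.00, σ = 10.34

A symmetric 90% interval runs μ ± z·σ with z = 1.645.
Half-width = 17, so σ = 17/1.645 = 10.34.
μ is the stated best guess, 38.00.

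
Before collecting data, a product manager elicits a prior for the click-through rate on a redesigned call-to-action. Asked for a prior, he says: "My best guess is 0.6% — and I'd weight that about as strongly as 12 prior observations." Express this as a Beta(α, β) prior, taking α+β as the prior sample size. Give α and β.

Under the effective-sample-size interpretation, Beta(α, β) has prior mean α/(α+β) and prior sample size α+β.
So α+β = 12 and α/(α+β) = 0.006, giving α = 0.006·12 = 0.072 and β = 12 − 0.072 = 11.928.

α = 0.072, β = 11.928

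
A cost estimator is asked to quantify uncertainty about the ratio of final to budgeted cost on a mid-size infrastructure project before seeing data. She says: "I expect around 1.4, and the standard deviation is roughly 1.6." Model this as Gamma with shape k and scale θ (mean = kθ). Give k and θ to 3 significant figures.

For Gamma(k, scale θ): mean = kθ, variance = kθ², so CV = 1/√k.
CV = SD/mean = 1.6/1.4 = 1.143, hence k = 1/CV² = 0.766.
Then θ = mean/k = 1.4/0.766 = 1.83.

k ≈ 0.766, θ ≈ 1.83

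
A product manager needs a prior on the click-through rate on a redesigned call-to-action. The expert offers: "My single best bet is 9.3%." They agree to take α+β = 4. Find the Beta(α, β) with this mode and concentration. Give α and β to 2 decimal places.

For α,β > 1 the Beta mode is (α−1)/(α+β−2). With α+β = 4, the mode is (α−1)/2.
Set (α−1)/2 = 0.093 → α = 1 + 0.093·2 = 1.19.
β = 4 − α = 2.81.

α = 1.19, β = 2.81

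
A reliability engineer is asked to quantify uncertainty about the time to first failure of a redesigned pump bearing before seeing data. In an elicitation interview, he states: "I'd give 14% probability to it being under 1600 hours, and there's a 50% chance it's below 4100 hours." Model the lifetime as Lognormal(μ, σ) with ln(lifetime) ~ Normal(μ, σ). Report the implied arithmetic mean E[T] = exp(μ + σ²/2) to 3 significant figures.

E[T] ≈ 5990 hours

If T ~ Lognormal(μ,σ) then ln T ~ Normal(μ,σ), so the p-quantile of ln T is μ + z_p·σ.
ln(1600) = 7.378 and ln(4100) = 8.319; z_{0.14} = -1.08, z_{0.5} = 0.
σ = (8.319 − 7.378)/(0 − (-1.08)) = 0.871.
μ = 7.378 − (-1.08)·0.871 = 8.319.
E[T] = exp(μ + σ²/2) = exp(8.319 + 0.3793) = 5990 hours.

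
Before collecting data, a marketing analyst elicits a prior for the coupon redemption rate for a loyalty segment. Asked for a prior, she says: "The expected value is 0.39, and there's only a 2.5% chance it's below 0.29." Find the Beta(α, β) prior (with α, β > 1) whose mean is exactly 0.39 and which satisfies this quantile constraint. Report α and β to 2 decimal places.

α ≈ 33.39, β ≈ 52.23

With mean 0.39 fixed, write α = 0.39s, β = 0.61s where s = α+β.
Need P(θ < 0.29) = 0.025 under Beta(0.39s, 0.61s). Normal approximation: (q−m)/√(m(1−m)/s) ≈ z_{0.025} = -1.96, so s ≈ 0.39·0.61·(-1.96)²/(0.29−0.39)² = 91.4.
At s = 91.4: P(θ<0.29) ≈ 0.021. Adjusting to match 0.025 gives s ≈ 85.62.
So α = 0.39·85.62 ≈ 33.39, β = 0.61·85.62 ≈ 52.23.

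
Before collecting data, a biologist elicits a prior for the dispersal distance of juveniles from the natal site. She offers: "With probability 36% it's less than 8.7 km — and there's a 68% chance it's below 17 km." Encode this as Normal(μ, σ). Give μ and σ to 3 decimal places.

μ = 12.301, σ = 10.047

For Normal(μ,σ), the p-quantile is μ + z_p·σ. Here z_{0.36} = -0.3585, z_{0.68} = 0.4677.
So 8.7 = μ − 0.3585σ and 17 = μ + 0.4677σ.
Subtracting: σ = (17 − 8.7)/(0.4677 − (-0.3585)) = 10.047.
Then μ = 8.7 − (-0.3585)·10.047 = 12.301.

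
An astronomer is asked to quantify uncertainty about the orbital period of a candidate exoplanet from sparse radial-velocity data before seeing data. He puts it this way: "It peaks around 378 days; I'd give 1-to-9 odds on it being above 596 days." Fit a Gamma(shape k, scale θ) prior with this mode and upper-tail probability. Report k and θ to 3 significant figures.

Gamma(k,θ) with k>1 has mode (k−1)θ, so θ = 378/(k−1).
Need P(X < 596) = 0.9 with θ tied to k this way. Start at k = 2, θ = 378: P(X<596) ≈ 0.468.
Too low — raise k to concentrate. Iterating converges to k ≈ 10.
Then θ = 378/(10−1) ≈ 41.8.

k ≈ 10, θ ≈ 41.8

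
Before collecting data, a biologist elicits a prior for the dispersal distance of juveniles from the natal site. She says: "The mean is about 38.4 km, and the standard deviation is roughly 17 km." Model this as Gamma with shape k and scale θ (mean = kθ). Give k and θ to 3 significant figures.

k ≈ 5.1, θ ≈ 7.53

For Gamma(k, scale θ): mean = kθ, variance = kθ², so CV = 1/√k.
CV = SD/mean = 17/38.4 = 0.4427, hence k = 1/CV² = 5.1.
Then θ = mean/k = 38.4/5.1 = 7.53.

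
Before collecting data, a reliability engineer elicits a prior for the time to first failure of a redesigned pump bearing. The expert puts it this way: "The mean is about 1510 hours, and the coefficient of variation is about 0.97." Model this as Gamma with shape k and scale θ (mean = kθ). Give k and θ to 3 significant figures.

k ≈ 1.06, θ ≈ 1420

For Gamma(k, scale θ): mean = kθ, variance = kθ², so CV = 1/√k.
CV = 0.97, hence k = 1/CV² = 1.06.
Then θ = mean/k = 1510/1.06 = 1420.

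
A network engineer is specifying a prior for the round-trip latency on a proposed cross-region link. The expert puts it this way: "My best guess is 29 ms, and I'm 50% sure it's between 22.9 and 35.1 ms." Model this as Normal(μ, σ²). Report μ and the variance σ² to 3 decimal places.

μ = 29.000, σ² = 81.792

A symmetric 50% interval runs μ ± z·σ with z = 0.6745.
Half-width = 6.1, so σ = 6.1/0.6745 = 9.0439 and σ² = 81.792.
μ is the stated best guess, 29.000.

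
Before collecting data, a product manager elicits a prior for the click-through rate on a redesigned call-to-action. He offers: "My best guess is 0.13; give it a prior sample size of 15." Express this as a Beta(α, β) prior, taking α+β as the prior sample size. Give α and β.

α = 1.95, β = 13.05

Under the effective-sample-size interpretation, Beta(α, β) has prior mean α/(α+β) and prior sample size α+β.
So α+β = 15 and α/(α+β) = 0.13, giving α = 0.13·15 = 1.95 and β = 15 − 1.95 = 13.05.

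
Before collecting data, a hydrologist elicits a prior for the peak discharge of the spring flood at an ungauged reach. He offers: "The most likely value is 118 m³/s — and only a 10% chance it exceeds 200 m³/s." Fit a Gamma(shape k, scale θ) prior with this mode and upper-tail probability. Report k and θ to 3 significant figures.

Gamma(k,θ) with k>1 has mode (k−1)θ, so θ = 118/(k−1).
Need P(X < 200) = 0.9 with θ tied to k this way. Start at k = 2, θ = 118: P(X<200) ≈ 0.505.
Too low — raise k to concentrate. Iterating converges to k ≈ 7.8.
Then θ = 118/(7.8−1) ≈ 17.4.

k ≈ 7.8, θ ≈ 17.4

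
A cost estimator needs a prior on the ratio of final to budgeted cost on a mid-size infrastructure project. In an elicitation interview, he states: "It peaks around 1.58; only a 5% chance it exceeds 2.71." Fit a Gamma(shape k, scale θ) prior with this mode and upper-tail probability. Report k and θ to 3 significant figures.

Gamma(k,θ) with k>1 has mode (k−1)θ, so θ = 1.58/(k−1).
Need P(X < 2.71) = 0.95 with θ tied to k this way. Start at k = 2, θ = 1.58: P(X<2.71) ≈ 0.511.
Too low — raise k to concentrate. Iterating converges to k ≈ 10.6.
Then θ = 1.58/(10.6−1) ≈ 0.165.

k ≈ 10.6, θ ≈ 0.165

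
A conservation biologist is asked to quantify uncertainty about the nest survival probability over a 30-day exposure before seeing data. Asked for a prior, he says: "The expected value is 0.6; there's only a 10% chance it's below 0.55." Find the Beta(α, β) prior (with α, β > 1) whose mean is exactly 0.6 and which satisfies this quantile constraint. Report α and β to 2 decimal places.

α ≈ 95.41, β ≈ 63.61

With mean 0.6 fixed, write α = 0.6s, β = 0.4s where s = α+β.
Need P(θ < 0.55) = 0.1 under Beta(0.6s, 0.4s). Normal approximation: (q−m)/√(m(1−m)/s) ≈ z_{0.1} = -1.28, so s ≈ 0.6·0.4·(-1.28)²/(0.55−0.6)² = 157.7.
At s = 157.7: P(θ<0.55) ≈ 0.101. Adjusting to match 0.1 gives s ≈ 159.02.
So α = 0.6·159.02 ≈ 95.41, β = 0.4·159.02 ≈ 63.61.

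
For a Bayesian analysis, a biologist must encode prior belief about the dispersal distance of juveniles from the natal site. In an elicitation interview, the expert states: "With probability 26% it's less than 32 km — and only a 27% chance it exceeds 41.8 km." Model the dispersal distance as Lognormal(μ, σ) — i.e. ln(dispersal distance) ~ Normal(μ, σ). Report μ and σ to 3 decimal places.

If T ~ Lognormal(μ,σ) then ln T ~ Normal(μ,σ), so the p-quantile of ln T is μ + z_p·σ.
ln(32) = 3.466 and ln(41.8) = 3.733; z_{0.26} = -0.6433, z_{0.73} = 0.6128.
σ = (3.733 − 3.466)/(0.6128 − (-0.6433)) = 0.213.
μ = 3.466 − (-0.6433)·0.213 = 3.603.

μ ≈ 3.603, σ ≈ 0.213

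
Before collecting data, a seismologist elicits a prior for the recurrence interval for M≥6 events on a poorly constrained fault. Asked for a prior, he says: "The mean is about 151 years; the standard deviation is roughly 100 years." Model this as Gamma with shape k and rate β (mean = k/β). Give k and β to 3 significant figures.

k ≈ 2.28, β ≈ 0.0151

For Gamma(k, rate β): mean = k/β, variance = k/β², so CV = 1/√k.
CV = SD/mean = 100/151 = 0.6623, hence k = 1/CV² = 2.28.
Then β = k/mean = 2.28/151 = 0.0151.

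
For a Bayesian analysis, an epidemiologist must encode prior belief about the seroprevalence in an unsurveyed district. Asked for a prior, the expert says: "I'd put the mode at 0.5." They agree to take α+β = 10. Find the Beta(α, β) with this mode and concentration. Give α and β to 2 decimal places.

For α,β > 1 the Beta mode is (α−1)/(α+β−2). With α+β = 10, the mode is (α−1)/8.
Set (α−1)/8 = 0.5 → α = 1 + 0.5·8 = 5.00.
β = 10 − α = 5.00.

α = 5.00, β = 5.00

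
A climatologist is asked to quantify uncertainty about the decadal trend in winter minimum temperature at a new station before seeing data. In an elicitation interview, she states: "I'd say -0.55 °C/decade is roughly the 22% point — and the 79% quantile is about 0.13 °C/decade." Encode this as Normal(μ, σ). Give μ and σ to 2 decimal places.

For Normal(μ,σ), the p-quantile is μ + z_p·σ. Here z_{0.22} = -0.7722, z_{0.79} = 0.8064.
So -0.55 = μ − 0.7722σ and 0.13 = μ + 0.8064σ.
Subtracting: σ = (0.13 − -0.55)/(0.8064 − (-0.7722)) = 0.43.
Then μ = -0.55 − (-0.7722)·0.43 = -0.22.

μ = -0.22, σ = 0.43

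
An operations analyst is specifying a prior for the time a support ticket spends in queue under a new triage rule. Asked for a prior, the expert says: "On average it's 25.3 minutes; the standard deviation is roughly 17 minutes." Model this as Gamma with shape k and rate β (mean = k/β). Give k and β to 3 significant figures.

For Gamma(k, rate β): mean = k/β, variance = k/β², so CV = 1/√k.
CV = SD/mean = 17/25.3 = 0.6719, hence k = 1/CV² = 2.21.
Then β = k/mean = 2.21/25.3 = 0.0875.

k ≈ 2.21, β ≈ 0.0875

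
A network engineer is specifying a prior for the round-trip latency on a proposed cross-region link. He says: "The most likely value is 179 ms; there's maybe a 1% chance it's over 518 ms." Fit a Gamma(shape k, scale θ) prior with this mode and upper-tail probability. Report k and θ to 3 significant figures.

k ≈ 5.02, θ ≈ 44.5

Gamma(k,θ) with k>1 has mode (k−1)θ, so θ = 179/(k−1).
Need P(X < 518) = 0.99 with θ tied to k this way. Start at k = 2, θ = 179: P(X<518) ≈ 0.784.
Too low — raise k to concentrate. Iterating converges to k ≈ 5.02.
Then θ = 179/(5.02−1) ≈ 44.5.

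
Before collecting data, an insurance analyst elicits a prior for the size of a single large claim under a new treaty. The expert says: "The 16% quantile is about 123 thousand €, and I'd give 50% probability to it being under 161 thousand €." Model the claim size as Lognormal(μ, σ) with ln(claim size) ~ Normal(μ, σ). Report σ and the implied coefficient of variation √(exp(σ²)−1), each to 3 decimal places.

If T ~ Lognormal(μ,σ) then ln T ~ Normal(μ,σ), so the p-quantile of ln T is μ + z_p·σ.
ln(123) = 4.812 and ln(161) = 5.081; z_{0.16} = -0.9945, z_{0.5} = 0.
σ = (5.081 − 4.812)/(0 − (-0.9945)) = 0.271.
μ = 4.812 − (-0.9945)·0.271 = 5.081.
CV = √(exp(σ²)−1) = √(exp(0.0733)−1) = 0.276.

σ ≈ 0.271, CV ≈ 0.276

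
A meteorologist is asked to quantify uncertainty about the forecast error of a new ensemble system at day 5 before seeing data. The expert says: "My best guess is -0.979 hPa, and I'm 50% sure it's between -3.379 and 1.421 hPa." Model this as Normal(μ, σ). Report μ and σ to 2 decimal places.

A symmetric 50% interval runs μ ± z·σ with z = 0.6745.
Half-width = 2.4, so σ = 2.4/0.6745 = 3.56.
μ is the stated best guess, -0.98.

μ = -0.98, σ = 3.56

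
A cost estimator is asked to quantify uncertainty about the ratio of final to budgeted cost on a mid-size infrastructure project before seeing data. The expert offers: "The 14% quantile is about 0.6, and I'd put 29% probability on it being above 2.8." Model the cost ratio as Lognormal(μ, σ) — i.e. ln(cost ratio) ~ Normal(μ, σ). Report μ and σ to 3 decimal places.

μ ≈ 0.508, σ ≈ 0.943

If T ~ Lognormal(μ,σ) then ln T ~ Normal(μ,σ), so the p-quantile of ln T is μ + z_p·σ.
ln(0.6) = -0.5108 and ln(2.8) = 1.03; z_{0.14} = -1.08, z_{0.71} = 0.5534.
σ = (1.03 − -0.5108)/(0.5534 − (-1.08)) = 0.943.
μ = -0.5108 − (-1.08)·0.943 = 0.508.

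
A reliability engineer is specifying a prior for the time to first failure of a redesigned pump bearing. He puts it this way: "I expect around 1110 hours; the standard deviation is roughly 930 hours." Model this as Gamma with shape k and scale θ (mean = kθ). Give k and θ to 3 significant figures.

For Gamma(k, scale θ): mean = kθ, variance = kθ², so CV = 1/√k.
CV = SD/mean = 930/1110 = 0.8378, hence k = 1/CV² = 1.42.
Then θ = mean/k = 1110/1.42 = 779.

k ≈ 1.42, θ ≈ 779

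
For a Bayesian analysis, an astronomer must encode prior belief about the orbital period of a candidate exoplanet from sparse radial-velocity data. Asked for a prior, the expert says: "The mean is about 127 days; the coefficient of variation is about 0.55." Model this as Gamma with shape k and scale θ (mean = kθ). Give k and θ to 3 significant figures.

k ≈ 3.31, θ ≈ 38.4

For Gamma(k, scale θ): mean = kθ, variance = kθ², so CV = 1/√k.
CV = 0.55, hence k = 1/CV² = 3.31.
Then θ = mean/k = 127/3.31 = 38.4.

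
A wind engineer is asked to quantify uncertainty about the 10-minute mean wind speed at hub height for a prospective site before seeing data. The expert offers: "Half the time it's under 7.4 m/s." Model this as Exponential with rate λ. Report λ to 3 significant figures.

λ ≈ 0.0937

Exponential median = ln 2 / λ, so λ = ln 2 / 7.4 = 0.0937.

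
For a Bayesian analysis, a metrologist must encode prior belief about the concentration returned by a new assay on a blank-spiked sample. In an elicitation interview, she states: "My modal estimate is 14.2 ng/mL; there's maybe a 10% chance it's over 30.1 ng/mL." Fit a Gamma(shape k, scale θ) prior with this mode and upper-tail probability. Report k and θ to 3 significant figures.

k ≈ 4.4, θ ≈ 4.17

Gamma(k,θ) with k>1 has mode (k−1)θ, so θ = 14.2/(k−1).
Need P(X < 30.1) = 0.9 with θ tied to k this way. Start at k = 2, θ = 14.2: P(X<30.1) ≈ 0.625.
Too low — raise k to concentrate. Iterating converges to k ≈ 4.4.
Then θ = 14.2/(4.4−1) ≈ 4.17.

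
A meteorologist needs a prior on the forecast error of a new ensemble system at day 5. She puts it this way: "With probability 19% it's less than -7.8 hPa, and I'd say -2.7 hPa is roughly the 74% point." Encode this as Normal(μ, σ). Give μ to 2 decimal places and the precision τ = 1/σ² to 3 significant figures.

For Normal(μ,σ), the p-quantile is μ + z_p·σ. Here z_{0.19} = -0.8779, z_{0.74} = 0.6433.
So -7.8 = μ − 0.8779σ and -2.7 = μ + 0.6433σ.
Subtracting: σ = (-2.7 − -7.8)/(0.6433 − (-0.8779)) = 3.35.
Then μ = -7.8 − (-0.8779)·3.35 = -4.86.
Precision τ = 1/σ² = 1/3.353² = 0.089.

μ = -4.86, τ = 0.089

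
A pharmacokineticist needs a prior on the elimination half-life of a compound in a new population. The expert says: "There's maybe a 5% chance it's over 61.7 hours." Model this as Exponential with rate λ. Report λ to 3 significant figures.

λ ≈ 0.0486

P(T > 61.7) = e^(−λ·61.7) = 0.05, so λ = −ln(0.05)/61.7 = 0.0486.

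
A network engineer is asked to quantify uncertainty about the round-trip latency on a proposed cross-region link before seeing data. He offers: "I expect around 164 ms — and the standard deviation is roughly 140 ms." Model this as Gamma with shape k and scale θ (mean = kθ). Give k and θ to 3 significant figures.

k ≈ 1.37, θ ≈ 120

For Gamma(k, scale θ): mean = kθ, variance = kθ², so CV = 1/√k.
CV = SD/mean = 140/164 = 0.8537, hence k = 1/CV² = 1.37.
Then θ = mean/k = 164/1.37 = 120.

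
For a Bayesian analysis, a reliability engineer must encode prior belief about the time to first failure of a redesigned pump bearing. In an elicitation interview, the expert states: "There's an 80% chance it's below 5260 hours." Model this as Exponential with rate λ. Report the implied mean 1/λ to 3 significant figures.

P(T < 5260.0) = 1 − e^(−λ·5260.0) = 0.8, so λ = −ln(1−0.8)/5260.0 = −ln(0.2)/5260.0 = 0.000306.
Mean = 1/λ = 3270 hours.

mean ≈ 3270 hours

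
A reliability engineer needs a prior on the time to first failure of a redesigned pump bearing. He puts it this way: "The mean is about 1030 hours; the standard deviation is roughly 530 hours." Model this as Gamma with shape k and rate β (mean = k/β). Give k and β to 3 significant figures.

k ≈ 3.78, β ≈ 0.00367

For Gamma(k, rate β): mean = k/β, variance = k/β², so CV = 1/√k.
CV = SD/mean = 530/1030 = 0.5146, hence k = 1/CV² = 3.78.
Then β = k/mean = 3.78/1030 = 0.00367.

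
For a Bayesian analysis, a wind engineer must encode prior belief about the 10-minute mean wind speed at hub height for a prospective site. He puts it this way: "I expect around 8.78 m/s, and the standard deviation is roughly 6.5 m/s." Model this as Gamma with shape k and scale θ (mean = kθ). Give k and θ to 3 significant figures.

k ≈ 1.82, θ ≈ 4.81

For Gamma(k, scale θ): mean = kθ, variance = kθ², so CV = 1/√k.
CV = SD/mean = 6.5/8.78 = 0.7403, hence k = 1/CV² = 1.82.
Then θ = mean/k = 8.78/1.82 = 4.81.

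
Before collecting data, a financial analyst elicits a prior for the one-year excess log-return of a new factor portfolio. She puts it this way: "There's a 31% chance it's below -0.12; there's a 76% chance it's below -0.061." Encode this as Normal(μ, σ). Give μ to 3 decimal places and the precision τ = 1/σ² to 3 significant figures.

The p-quantile of Normal(μ,σ) is μ + z_p·σ, with z_{0.31} = -0.4959 and z_{0.76} = 0.7063.
Eliminate σ: μ = (z₂·x₁ − z₁·x₂)/(z₂ − z₁) = (0.7063·-0.12 − (-0.4959)·-0.061)/1.202 = -0.096.
Then σ = (x₂ − x₁)/(z₂ − z₁) = (-0.061 − -0.12)/1.202 = 0.049.
Precision τ = 1/σ² = 1/0.04908² = 415.

μ = -0.096, τ = 415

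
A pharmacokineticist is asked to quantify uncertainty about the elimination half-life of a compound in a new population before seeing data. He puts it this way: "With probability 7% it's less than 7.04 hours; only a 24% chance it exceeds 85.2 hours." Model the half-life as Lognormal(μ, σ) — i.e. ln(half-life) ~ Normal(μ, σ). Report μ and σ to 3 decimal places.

If T ~ Lognormal(μ,σ) then ln T ~ Normal(μ,σ), so the p-quantile of ln T is μ + z_p·σ.
ln(7.04) = 1.952 and ln(85.2) = 4.445; z_{0.07} = -1.476, z_{0.76} = 0.7063.
σ = (4.445 − 1.952)/(0.7063 − (-1.476)) = 1.143.
μ = 1.952 − (-1.476)·1.143 = 3.638.

μ ≈ 3.638, σ ≈ 1.143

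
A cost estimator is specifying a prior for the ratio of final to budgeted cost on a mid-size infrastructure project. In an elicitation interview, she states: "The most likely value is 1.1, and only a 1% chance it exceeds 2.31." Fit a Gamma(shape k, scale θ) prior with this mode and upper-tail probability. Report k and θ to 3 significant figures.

Gamma(k,θ) with k>1 has mode (k−1)θ, so θ = 1.1/(k−1).
Need P(X < 2.31) = 0.99 with θ tied to k this way. Start at k = 2, θ = 1.1: P(X<2.31) ≈ 0.620.
Too low — raise k to concentrate. Iterating converges to k ≈ 9.84.
Then θ = 1.1/(9.84−1) ≈ 0.124.

k ≈ 9.84, θ ≈ 0.124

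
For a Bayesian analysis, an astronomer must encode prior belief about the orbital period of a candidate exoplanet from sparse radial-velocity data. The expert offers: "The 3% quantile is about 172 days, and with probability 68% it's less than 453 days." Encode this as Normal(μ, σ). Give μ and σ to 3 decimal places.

μ = 397.039, σ = 119.651

The p-quantile of Normal(μ,σ) is μ + z_p·σ, with z_{0.03} = -1.881 and z_{0.68} = 0.4677.
Eliminate σ: μ = (z₂·x₁ − z₁·x₂)/(z₂ − z₁) = (0.4677·172 − (-1.881)·453)/2.348 = 397.039.
Then σ = (x₂ − x₁)/(z₂ − z₁) = (453 − 172)/2.348 = 119.651.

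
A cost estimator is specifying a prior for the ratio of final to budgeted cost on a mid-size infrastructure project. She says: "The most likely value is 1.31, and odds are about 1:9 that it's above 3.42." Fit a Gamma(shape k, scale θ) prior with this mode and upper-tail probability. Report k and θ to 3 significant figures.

k ≈ 3.08, θ ≈ 0.629

Gamma(k,θ) with k>1 has mode (k−1)θ, so θ = 1.31/(k−1).
Need P(X < 3.42) = 0.9 with θ tied to k this way. Start at k = 2, θ = 1.31: P(X<3.42) ≈ 0.735.
Too low — raise k to concentrate. Iterating converges to k ≈ 3.08.
Then θ = 1.31/(3.08−1) ≈ 0.629.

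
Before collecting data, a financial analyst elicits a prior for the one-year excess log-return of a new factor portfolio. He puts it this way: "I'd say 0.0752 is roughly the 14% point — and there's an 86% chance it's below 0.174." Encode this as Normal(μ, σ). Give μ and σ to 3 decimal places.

μ = 0.125, σ = 0.046

The p-quantile of Normal(μ,σ) is μ + z_p·σ, with z_{0.14} = -1.08 and z_{0.86} = 1.08.
Eliminate σ: μ = (z₂·x₁ − z₁·x₂)/(z₂ − z₁) = (1.08·0.0752 − (-1.08)·0.174)/2.161 = 0.125.
Then σ = (x₂ − x₁)/(z₂ − z₁) = (0.174 − 0.0752)/2.161 = 0.046.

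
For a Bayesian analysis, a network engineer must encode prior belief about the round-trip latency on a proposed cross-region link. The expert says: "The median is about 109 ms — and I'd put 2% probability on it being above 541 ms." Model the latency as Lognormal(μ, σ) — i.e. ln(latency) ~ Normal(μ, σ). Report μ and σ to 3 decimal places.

If T ~ Lognormal(μ,σ) then ln T ~ Normal(μ,σ), so the p-quantile of ln T is μ + z_p·σ.
ln(109) = 4.691 and ln(541) = 6.293; z_{0.5} = 0, z_{0.98} = 2.054.
σ = (6.293 − 4.691)/(2.054 − (0)) = 0.780.
μ = 4.691 − (0)·0.780 = 4.691.

μ ≈ 4.691, σ ≈ 0.780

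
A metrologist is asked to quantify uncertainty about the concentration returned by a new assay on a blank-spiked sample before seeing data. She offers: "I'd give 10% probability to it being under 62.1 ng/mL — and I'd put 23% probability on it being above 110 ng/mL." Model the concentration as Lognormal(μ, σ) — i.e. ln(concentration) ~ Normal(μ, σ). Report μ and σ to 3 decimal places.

μ ≈ 4.491, σ ≈ 0.283

If T ~ Lognormal(μ,σ) then ln T ~ Normal(μ,σ), so the p-quantile of ln T is μ + z_p·σ.
ln(62.1) = 4.129 and ln(110) = 4.7; z_{0.1} = -1.282, z_{0.77} = 0.7388.
σ = (4.7 − 4.129)/(0.7388 − (-1.282)) = 0.283.
μ = 4.129 − (-1.282)·0.283 = 4.491.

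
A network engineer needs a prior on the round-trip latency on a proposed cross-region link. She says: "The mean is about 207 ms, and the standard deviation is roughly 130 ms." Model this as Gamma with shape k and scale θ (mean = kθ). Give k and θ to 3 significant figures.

k ≈ 2.54, θ ≈ 81.6

For Gamma(k, scale θ): mean = kθ, variance = kθ², so CV = 1/√k.
CV = SD/mean = 130/207 = 0.628, hence k = 1/CV² = 2.54.
Then θ = mean/k = 207/2.54 = 81.6.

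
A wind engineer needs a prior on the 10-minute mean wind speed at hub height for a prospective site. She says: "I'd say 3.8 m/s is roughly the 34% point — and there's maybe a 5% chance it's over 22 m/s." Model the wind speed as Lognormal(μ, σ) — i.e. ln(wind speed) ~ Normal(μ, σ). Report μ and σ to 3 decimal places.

If T ~ Lognormal(μ,σ) then ln T ~ Normal(μ,σ), so the p-quantile of ln T is μ + z_p·σ.
ln(3.8) = 1.335 and ln(22) = 3.091; z_{0.34} = -0.4125, z_{0.95} = 1.645.
σ = (3.091 − 1.335)/(1.645 − (-0.4125)) = 0.854.
μ = 1.335 − (-0.4125)·0.854 = 1.687.

μ ≈ 1.687, σ ≈ 0.854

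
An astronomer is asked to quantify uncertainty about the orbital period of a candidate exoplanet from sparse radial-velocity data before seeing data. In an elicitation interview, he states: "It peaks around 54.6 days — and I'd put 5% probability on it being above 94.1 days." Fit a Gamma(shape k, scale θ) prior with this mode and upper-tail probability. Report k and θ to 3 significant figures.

Gamma(k,θ) with k>1 has mode (k−1)θ, so θ = 54.6/(k−1).
Need P(X < 94.1) = 0.95 with θ tied to k this way. Start at k = 2, θ = 54.6: P(X<94.1) ≈ 0.514.
Too low — raise k to concentrate. Iterating converges to k ≈ 10.4.
Then θ = 54.6/(10.4−1) ≈ 5.8.

k ≈ 10.4, θ ≈ 5.8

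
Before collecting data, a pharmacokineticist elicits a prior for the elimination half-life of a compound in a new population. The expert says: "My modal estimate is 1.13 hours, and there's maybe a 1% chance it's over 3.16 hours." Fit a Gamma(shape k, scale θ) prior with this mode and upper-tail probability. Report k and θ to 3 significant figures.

Gamma(k,θ) with k>1 has mode (k−1)θ, so θ = 1.13/(k−1).
Need P(X < 3.16) = 0.99 with θ tied to k this way. Start at k = 2, θ = 1.13: P(X<3.16) ≈ 0.768.
Too low — raise k to concentrate. Iterating converges to k ≈ 5.33.
Then θ = 1.13/(5.33−1) ≈ 0.261.

k ≈ 5.33, θ ≈ 0.261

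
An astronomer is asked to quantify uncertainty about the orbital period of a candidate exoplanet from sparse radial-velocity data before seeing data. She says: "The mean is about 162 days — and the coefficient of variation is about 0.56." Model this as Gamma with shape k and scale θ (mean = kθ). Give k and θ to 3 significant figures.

For Gamma(k, scale θ): mean = kθ, variance = kθ², so CV = 1/√k.
CV = 0.56, hence k = 1/CV² = 3.19.
Then θ = mean/k = 162/3.19 = 50.8.

k ≈ 3.19, θ ≈ 50.8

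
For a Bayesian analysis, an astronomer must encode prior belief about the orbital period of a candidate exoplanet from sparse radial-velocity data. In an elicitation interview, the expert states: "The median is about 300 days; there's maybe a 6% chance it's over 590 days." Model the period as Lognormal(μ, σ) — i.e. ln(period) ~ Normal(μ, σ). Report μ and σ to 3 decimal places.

μ ≈ 5.704, σ ≈ 0.435

If T ~ Lognormal(μ,σ) then ln T ~ Normal(μ,σ), so the p-quantile of ln T is μ + z_p·σ.
ln(300) = 5.704 and ln(590) = 6.38; z_{0.5} = 0, z_{0.94} = 1.555.
σ = (6.38 − 5.704)/(1.555 − (0)) = 0.435.
μ = 5.704 − (0)·0.435 = 5.704.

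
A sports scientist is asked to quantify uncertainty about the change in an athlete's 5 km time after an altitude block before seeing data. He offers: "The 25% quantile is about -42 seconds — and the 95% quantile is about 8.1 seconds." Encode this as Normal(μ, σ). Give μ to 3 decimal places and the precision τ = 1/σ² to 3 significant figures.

The p-quantile of Normal(μ,σ) is μ + z_p·σ, with z_{0.25} = -0.6745 and z_{0.95} = 1.645.
Eliminate σ: μ = (z₂·x₁ − z₁·x₂)/(z₂ − z₁) = (1.645·-42 − (-0.6745)·8.1)/2.319 = -27.430.
Then σ = (x₂ − x₁)/(z₂ − z₁) = (8.1 − -42)/2.319 = 21.601.
Precision τ = 1/σ² = 1/21.6² = 0.00214.

μ = -27.430, τ = 0.00214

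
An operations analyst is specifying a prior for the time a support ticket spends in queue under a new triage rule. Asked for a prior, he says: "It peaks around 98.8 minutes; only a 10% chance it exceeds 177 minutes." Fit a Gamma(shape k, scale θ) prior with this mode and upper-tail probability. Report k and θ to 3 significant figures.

k ≈ 6.6, θ ≈ 17.6

Gamma(k,θ) with k>1 has mode (k−1)θ, so θ = 98.8/(k−1).
Need P(X < 177) = 0.9 with θ tied to k this way. Start at k = 2, θ = 98.8: P(X<177) ≈ 0.535.
Too low — raise k to concentrate. Iterating converges to k ≈ 6.6.
Then θ = 98.8/(6.6−1) ≈ 17.6.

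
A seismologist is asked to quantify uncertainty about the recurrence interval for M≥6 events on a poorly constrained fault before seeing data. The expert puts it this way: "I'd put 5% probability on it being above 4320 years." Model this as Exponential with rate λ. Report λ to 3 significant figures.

λ ≈ 0.000693

P(T > 4320.0) = e^(−λ·4320.0) = 0.05, so λ = −ln(0.05)/4320.0 = 0.000693.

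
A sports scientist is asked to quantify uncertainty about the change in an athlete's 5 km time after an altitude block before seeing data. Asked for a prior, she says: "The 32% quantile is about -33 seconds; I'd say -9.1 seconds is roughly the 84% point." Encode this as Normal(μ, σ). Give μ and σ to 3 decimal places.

μ = -25.355, σ = 16.346

The p-quantile of Normal(μ,σ) is μ + z_p·σ, with z_{0.32} = -0.4677 and z_{0.84} = 0.9945.
Eliminate σ: μ = (z₂·x₁ − z₁·x₂)/(z₂ − z₁) = (0.9945·-33 − (-0.4677)·-9.1)/1.462 = -25.355.
Then σ = (x₂ − x₁)/(z₂ − z₁) = (-9.1 − -33)/1.462 = 16.346.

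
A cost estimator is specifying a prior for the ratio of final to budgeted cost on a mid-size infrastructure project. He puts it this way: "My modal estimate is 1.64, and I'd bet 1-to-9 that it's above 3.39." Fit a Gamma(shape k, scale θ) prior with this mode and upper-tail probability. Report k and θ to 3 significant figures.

k ≈ 4.64, θ ≈ 0.45

Gamma(k,θ) with k>1 has mode (k−1)θ, so θ = 1.64/(k−1).
Need P(X < 3.39) = 0.9 with θ tied to k this way. Start at k = 2, θ = 1.64: P(X<3.39) ≈ 0.612.
Too low — raise k to concentrate. Iterating converges to k ≈ 4.64.
Then θ = 1.64/(4.64−1) ≈ 0.45.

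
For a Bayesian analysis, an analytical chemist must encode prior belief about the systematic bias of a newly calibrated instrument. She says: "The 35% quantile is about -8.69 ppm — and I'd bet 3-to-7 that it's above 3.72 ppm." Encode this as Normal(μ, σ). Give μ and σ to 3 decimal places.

The p-quantile of Normal(μ,σ) is μ + z_p·σ, with z_{0.35} = -0.3853 and z_{0.7} = 0.5244.
Eliminate σ: μ = (z₂·x₁ − z₁·x₂)/(z₂ − z₁) = (0.5244·-8.69 − (-0.3853)·3.72)/0.9097 = -3.434.
Then σ = (x₂ − x₁)/(z₂ − z₁) = (3.72 − -8.69)/0.9097 = 13.642.

μ = -3.434, σ = 13.642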